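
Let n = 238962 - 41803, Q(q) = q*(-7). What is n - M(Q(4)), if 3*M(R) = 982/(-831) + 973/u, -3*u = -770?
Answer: 54066674063/274230 ≈ 1.9716e+5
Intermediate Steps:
u = 770/3 (u = -1/3*(-770) = 770/3 ≈ 256.67)
Q(q) = -7*q
M(R) = 238507/274230 (M(R) = (982/(-831) + 973/(770/3))/3 = (982*(-1/831) + 973*(3/770))/3 = (-982/831 + 417/110)/3 = (1/3)*(238507/91410) = 238507/274230)
n = 197159
n - M(Q(4)) = 197159 - 1*238507/274230 = 197159 - 238507/274230 = 54066674063/274230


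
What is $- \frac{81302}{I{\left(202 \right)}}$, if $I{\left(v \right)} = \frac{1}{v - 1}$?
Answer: $-16341702$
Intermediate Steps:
$I{\left(v \right)} = \frac{1}{-1 + v}$
$- \frac{81302}{I{\left(202 \right)}} = - \frac{81302}{\frac{1}{-1 + 202}} = - \frac{81302}{\frac{1}{201}} = - 81302 \frac{1}{\frac{1}{201}} = \left(-81302\right) 201 = -16341702$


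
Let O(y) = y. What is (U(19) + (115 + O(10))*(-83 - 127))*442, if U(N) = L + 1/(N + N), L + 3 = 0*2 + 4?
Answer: -220438881/19 ≈ -1.1602e+7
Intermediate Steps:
L = 1 (L = -3 + (0*2 + 4) = -3 + (0 + 4) = -3 + 4 = 1)
U(N) = 1 + 1/(2*N) (U(N) = 1 + 1/(N + N) = 1 + 1/(2*N))
(U(19) + (115 + O(10))*(-83 - 127))*442 = ((½ + 19)/19 + (115 + 10)*(-83 - 127))*442 = ((1/19)*(39/2) + 125*(-210))*442 = (39/38 - 26250)*442 = -997461/38*442 = -220438881/19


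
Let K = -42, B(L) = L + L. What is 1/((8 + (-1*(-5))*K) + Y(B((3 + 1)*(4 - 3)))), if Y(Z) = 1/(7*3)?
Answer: -21/4241 ≈ -0.0049517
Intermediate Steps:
B(L) = 2*L
Y(Z) = 1/21
1/((8 + (-1*(-5))*K) + Y(B((3 + 1)*(4 - 3)))) = 1/((8 - 1*(-5)*(-42)) + 1/21) = 1/((8 + 5*(-42)) + 1/21) = 1/((8 - 210) + 1/21) = 1/(-202 + 1/21) = 1/(-4241/21) = -21/4241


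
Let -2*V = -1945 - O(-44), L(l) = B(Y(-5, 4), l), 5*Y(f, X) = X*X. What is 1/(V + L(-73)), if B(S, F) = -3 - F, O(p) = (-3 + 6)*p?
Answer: 2/1953 ≈ 0.0010241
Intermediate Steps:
Y(f, X) = X²/5 (Y(f, X) = (X*X)/5 = X²/5)
O(p) = 3*p
L(l) = -3 - l
V = 1813/2 (V = -(-1945 - 3*(-44))/2 = -(-1945 - 1*(-132))/2 = -(-1945 + 132)/2 = -½*(-1813) = 1813/2 ≈ 906.50)
1/(V + L(-73)) = 1/(1813/2 + (-3 - 1*(-73))) = 1/(1813/2 + (-3 + 73)) = 1/(1813/2 + 70) = 1/(1953/2) = 2/1953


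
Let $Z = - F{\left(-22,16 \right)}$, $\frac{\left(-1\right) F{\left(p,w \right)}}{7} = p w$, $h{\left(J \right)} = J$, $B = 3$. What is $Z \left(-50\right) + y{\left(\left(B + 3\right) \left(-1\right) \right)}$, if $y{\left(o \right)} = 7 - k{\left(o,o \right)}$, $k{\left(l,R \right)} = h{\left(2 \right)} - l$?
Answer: $123199$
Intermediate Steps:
$k{\left(l,R \right)} = 2 - l$
$F{\left(p,w \right)} = - 7 p w$
$y{\left(o \right)} = 5 + o$ ($y{\left(o \right)} = 7 - \left(2 - o\right) = 7 + \left(-2 + o\right) = 5 + o$)
$Z = -2464$ ($Z = - \left(-7\right) \left(-22\right) 16 = \left(-1\right) 2464 = -2464$)
$Z \left(-50\right) + y{\left(\left(B + 3\right) \left(-1\right) \right)} = \left(-2464\right) \left(-50\right) + \left(5 + \left(3 + 3\right) \left(-1\right)\right) = 123200 + \left(5 + 6 \left(-1\right)\right) = 123200 + \left(5 - 6\right) = 123200 - 1 = 123199$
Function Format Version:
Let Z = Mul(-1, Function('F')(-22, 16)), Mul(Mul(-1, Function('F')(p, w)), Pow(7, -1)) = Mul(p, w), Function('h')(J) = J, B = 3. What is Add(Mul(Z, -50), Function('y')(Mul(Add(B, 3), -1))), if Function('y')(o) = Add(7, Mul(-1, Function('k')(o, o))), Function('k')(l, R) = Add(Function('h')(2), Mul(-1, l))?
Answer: 123199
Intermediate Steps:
Function('k')(l, R) = Add(2, Mul(-1, l))
Function('F')(p, w) = Mul(-7, p, w) (Function('F')(p, w) = Mul(-7, Mul(p, w)) = Mul(-7, p, w))
Function('y')(o) = Add(5, o) (Function('y')(o) = Add(7, Mul(-1, Add(2, Mul(-1, o)))) = Add(7, Add(-2, o)) = Add(5, o))
Z = -2464 (Z = Mul(-1, Mul(-7, -22, 16)) = Mul(-1, 2464) = -2464)
Add(Mul(Z, -50), Function('y')(Mul(Add(B, 3), -1))) = Add(Mul(-2464, -50), Add(5, Mul(Add(3, 3), -1))) = Add(123200, Add(5, Mul(6, -1))) = Add(123200, Add(5, -6)) = Add(123200, -1) = 123199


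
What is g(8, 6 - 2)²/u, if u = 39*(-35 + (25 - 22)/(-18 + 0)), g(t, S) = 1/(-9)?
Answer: -2/222183 ≈ -9.0016e-6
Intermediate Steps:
g(t, S) = -⅑
u = -2743/2 (u = 39*(-35 + 3/(-18)) = 39*(-35 + 3*(-1/18)) = 39*(-35 - ⅙) = 39*(-211/6) = -2743/2 ≈ -1371.5)
g(8, 6 - 2)²/u = (-⅑)²/(-2743/2) = (1/81)*(-2/2743) = -2/222183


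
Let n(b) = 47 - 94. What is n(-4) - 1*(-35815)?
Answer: 35768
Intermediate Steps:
n(b) = -47
n(-4) - 1*(-35815) = -47 - 1*(-35815) = -47 + 35815 = 35768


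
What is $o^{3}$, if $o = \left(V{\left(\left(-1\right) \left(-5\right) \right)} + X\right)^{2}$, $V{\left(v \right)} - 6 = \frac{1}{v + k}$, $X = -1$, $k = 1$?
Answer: $\frac{887503681}{46656} \approx 19022.0$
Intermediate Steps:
$V{\left(v \right)} = 6 + \frac{1}{1 + v}$ ($V{\left(v \right)} = 6 + \frac{1}{v + 1} = 6 + \frac{1}{1 + v}$)
$o = \frac{961}{36}$ ($o = \left(\frac{7 + 6 \left(\left(-1\right) \left(-5\right)\right)}{1 - -5} - 1\right)^{2} = \left(\frac{7 + 6 \cdot 5}{1 + 5} - 1\right)^{2} = \left(\frac{7 + 30}{6} - 1\right)^{2} = \left(\frac{1}{6} \cdot 37 - 1\right)^{2} = \left(\frac{37}{6} - 1\right)^{2} = \left(\frac{31}{6}\right)^{2} = \frac{961}{36} \approx 26.694$)
$o^{3} = \left(\frac{961}{36}\right)^{3} = \frac{887503681}{46656}$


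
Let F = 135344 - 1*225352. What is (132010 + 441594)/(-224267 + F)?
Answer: -573604/314275 ≈ -1.8252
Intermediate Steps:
F = -90008 (F = 135344 - 225352 = -90008)
(132010 + 441594)/(-224267 + F) = (132010 + 441594)/(-224267 - 90008) = 573604/(-314275) = 573604*(-1/314275) = -573604/314275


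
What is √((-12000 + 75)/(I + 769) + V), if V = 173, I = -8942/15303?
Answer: √871031559447122/2351813 ≈ 12.549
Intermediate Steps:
I = -8942/15303 (I = -8942*1/15303 = -8942/15303 ≈ -0.58433)
√((-12000 + 75)/(I + 769) + V) = √((-12000 + 75)/(-8942/15303 + 769) + 173) = √(-11925/11759065/15303 + 173) = √(-11925*15303/11759065 + 173) = √(-36497655/2351813 + 173) = √(370365994/2351813) = √871031559447122/2351813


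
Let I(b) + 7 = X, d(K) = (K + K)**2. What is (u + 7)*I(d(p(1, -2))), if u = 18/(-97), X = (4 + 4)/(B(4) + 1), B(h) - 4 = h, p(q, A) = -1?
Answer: -36355/873 ≈ -41.644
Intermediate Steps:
B(h) = 4 + h
d(K) = 4*K**2 (d(K) = (2*K)**2 = 4*K**2)
X = 8/9 (X = (4 + 4)/((4 + 4) + 1) = 8/(8 + 1) = 8/9 ≈ 0.88889)
I(b) = -55/9 (I(b) = -7 + 8/9 = -55/9)
u = -18/97 (u = 18*(-1/97) = -18/97 ≈ -0.18557)
(u + 7)*I(d(p(1, -2))) = (-18/97 + 7)*(-55/9) = (661/97)*(-55/9) = -36355/873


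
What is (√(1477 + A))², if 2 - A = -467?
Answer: 1946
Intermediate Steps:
A = 469 (A = 2 - 1*(-467) = 2 + 467 = 469)
(√(1477 + A))² = (√(1477 + 469))² = (√1946)² = 1946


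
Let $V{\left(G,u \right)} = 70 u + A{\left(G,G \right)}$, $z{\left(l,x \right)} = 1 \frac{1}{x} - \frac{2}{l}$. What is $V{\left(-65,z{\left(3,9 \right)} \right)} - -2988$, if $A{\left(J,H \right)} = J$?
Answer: $\frac{25957}{9} \approx 2884.1$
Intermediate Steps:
$z{\left(l,x \right)} = \frac{1}{x} - \frac{2}{l}$
$V{\left(G,u \right)} = G + 70 u$ ($V{\left(G,u \right)} = 70 u + G = G + 70 u$)
$V{\left(-65,z{\left(3,9 \right)} \right)} - -2988 = \left(-65 + 70 \left(\frac{1}{9} - \frac{2}{3}\right)\right) - -2988 = \left(-65 + 70 \left(\frac{1}{9} - \frac{2}{3}\right)\right) + 2988 = \left(-65 + 70 \left(- \frac{5}{9}\right)\right) + 2988 = \left(-65 - \frac{350}{9}\right) + 2988 = - \frac{935}{9} + 2988 = \frac{25957}{9}$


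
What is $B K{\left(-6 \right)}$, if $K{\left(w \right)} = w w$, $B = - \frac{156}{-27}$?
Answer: $208$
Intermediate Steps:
$B = \frac{52}{9}$ ($B = \left(-156\right) \left(- \frac{1}{27}\right) = \frac{52}{9} \approx 5.7778$)
$K{\left(w \right)} = w^{2}$
$B K{\left(-6 \right)} = \frac{52 \left(-6\right)^{2}}{9} = \frac{52}{9} \cdot 36 = 208$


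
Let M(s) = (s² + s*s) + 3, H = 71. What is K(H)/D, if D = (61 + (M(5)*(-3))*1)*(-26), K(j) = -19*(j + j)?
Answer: -1349/1274 ≈ -1.0589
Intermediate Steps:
K(j) = -38*j
M(s) = 3 + 2*s² (M(s) = (s² + s²) + 3 = 2*s² + 3 = 3 + 2*s²)
D = 2548 (D = (61 + ((3 + 2*5²)*(-3))*1)*(-26) = (61 + ((3 + 2*25)*(-3))*1)*(-26) = (61 + ((3 + 50)*(-3))*1)*(-26) = (61 + (53*(-3))*1)*(-26) = (61 - 159*1)*(-26) = (61 - 159)*(-26) = -98*(-26) = 2548)
K(H)/D = -38*71/2548 = -2698*1/2548 = -1349/1274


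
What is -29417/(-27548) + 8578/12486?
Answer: 301803703/171982164 ≈ 1.7549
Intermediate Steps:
-29417/(-27548) + 8578/12486 = -29417*(-1/27548) + 8578*(1/12486) = 29417/27548 + 4289/6243 = 301803703/171982164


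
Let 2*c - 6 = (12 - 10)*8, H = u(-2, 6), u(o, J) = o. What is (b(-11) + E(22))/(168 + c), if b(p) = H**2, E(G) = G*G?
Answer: 488/179 ≈ 2.7263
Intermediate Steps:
E(G) = G**2
H = -2
c = 11 (c = 3 + ((12 - 10)*8)/2 = 3 + (2*8)/2 = 3 + (1/2)*16 = 3 + 8 = 11)
b(p) = 4 (b(p) = (-2)**2 = 4)
(b(-11) + E(22))/(168 + c) = (4 + 22**2)/(168 + 11) = (4 + 484)/179 = 488*(1/179) = 488/179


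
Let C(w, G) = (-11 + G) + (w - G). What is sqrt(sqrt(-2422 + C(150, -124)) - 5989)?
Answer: sqrt(-5989 + I*sqrt(2283)) ≈ 0.3087 + 77.389*I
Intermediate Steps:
C(w, G) = -11 + w
sqrt(sqrt(-2422 + C(150, -124)) - 5989) = sqrt(sqrt(-2422 + (-11 + 150)) - 5989) = sqrt(sqrt(-2422 + 139) - 5989) = sqrt(sqrt(-2283) - 5989) = sqrt(I*sqrt(2283) - 5989) = sqrt(-5989 + I*sqrt(2283))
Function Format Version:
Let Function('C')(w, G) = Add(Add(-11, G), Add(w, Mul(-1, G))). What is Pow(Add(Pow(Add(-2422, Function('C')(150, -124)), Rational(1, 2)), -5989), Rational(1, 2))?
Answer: Pow(Add(-5989, Mul(I, Pow(2283, Rational(1, 2)))), Rational(1, 2)) ≈ Add(0.3087, Mul(77.389, I))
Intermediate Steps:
Function('C')(w, G) = Add(-11, w)
Pow(Add(Pow(Add(-2422, Function('C')(150, -124)), Rational(1, 2)), -5989), Rational(1, 2)) = Pow(Add(Pow(Add(-2422, Add(-11, 150)), Rational(1, 2)), -5989), Rational(1, 2)) = Pow(Add(Pow(Add(-2422, 139), Rational(1, 2)), -5989), Rational(1, 2)) = Pow(Add(Pow(-2283, Rational(1, 2)), -5989), Rational(1, 2)) = Pow(Add(Mul(I, Pow(2283, Rational(1, 2))), -5989), Rational(1, 2)) = Pow(Add(-5989, Mul(I, Pow(2283, Rational(1, 2)))), Rational(1, 2))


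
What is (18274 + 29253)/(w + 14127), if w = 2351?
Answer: 47527/16478 ≈ 2.8843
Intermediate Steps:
(18274 + 29253)/(w + 14127) = (18274 + 29253)/(2351 + 14127) = 47527/16478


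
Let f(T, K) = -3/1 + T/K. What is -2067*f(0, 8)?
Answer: 6201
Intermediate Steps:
f(T, K) = -3 + T/K (f(T, K) = -3*1 + T/K = -3 + T/K)
-2067*f(0, 8) = -2067*(-3 + 0/8) = -2067*(-3 + 0*(1/8)) = -2067*(-3 + 0) = -2067*(-3) = 6201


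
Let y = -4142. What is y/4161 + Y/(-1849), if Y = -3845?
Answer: 438973/404931 ≈ 1.0841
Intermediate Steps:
y/4161 + Y/(-1849) = -4142/4161 - 3845/(-1849) = -4142*1/4161 - 3845*(-1/1849) = -218/219 + 3845/1849 = 438973/404931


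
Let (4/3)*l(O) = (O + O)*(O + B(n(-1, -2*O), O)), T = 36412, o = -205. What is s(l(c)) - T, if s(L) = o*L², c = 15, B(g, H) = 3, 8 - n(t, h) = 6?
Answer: -33661537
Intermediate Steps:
n(t, h) = 2 (n(t, h) = 8 - 1*6 = 8 - 6 = 2)
l(O) = 3*O*(3 + O)/2 (l(O) = 3*((O + O)*(O + 3))/4 = 3*((2*O)*(3 + O))/4 = 3*(2*O*(3 + O))/4 = 3*O*(3 + O)/2)
s(L) = -205*L²
s(l(c)) - T = -205*2025*(3 + 15)²/4 - 1*36412 = -205*((3/2)*15*18)² - 36412 = -205*405² - 36412 = -205*164025 - 36412 = -33625125 - 36412 = -33661537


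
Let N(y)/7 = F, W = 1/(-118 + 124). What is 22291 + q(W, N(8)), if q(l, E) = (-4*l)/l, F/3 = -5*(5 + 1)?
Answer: 22287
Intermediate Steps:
W = ⅙ (W = 1/6 = ⅙ ≈ 0.16667)
F = -90 (F = 3*(-5*(5 + 1)) = 3*(-5*6) = 3*(-30) = -90)
N(y) = -630 (N(y) = 7*(-90) = -630)
q(l, E) = -4
22291 + q(W, N(8)) = 22291 - 4 = 22287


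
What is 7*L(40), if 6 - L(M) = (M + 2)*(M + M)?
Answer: -23478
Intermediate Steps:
L(M) = 6 - 2*M*(2 + M) (L(M) = 6 - (M + 2)*(M + M) = 6 - (2 + M)*2*M = 6 - 2*M*(2 + M))
7*L(40) = 7*(6 - 4*40 - 2*40**2) = 7*(6 - 160 - 2*1600) = 7*(6 - 160 - 3200) = 7*(-3354) = -23478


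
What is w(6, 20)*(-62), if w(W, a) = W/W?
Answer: -62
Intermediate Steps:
w(W, a) = 1
w(6, 20)*(-62) = 1*(-62) = -62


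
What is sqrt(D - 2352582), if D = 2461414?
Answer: 4*sqrt(6802) ≈ 329.90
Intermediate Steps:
sqrt(D - 2352582) = sqrt(2461414 - 2352582) = sqrt(108832) = 4*sqrt(6802)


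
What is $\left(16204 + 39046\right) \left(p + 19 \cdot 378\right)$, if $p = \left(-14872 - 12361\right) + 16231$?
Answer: $-211055000$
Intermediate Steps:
$p = -11002$ ($p = -27233 + 16231 = -11002$)
$\left(16204 + 39046\right) \left(p + 19 \cdot 378\right) = \left(16204 + 39046\right) \left(-11002 + 19 \cdot 378\right) = 55250 \left(-11002 + 7182\right) = 55250 \left(-3820\right) = -211055000$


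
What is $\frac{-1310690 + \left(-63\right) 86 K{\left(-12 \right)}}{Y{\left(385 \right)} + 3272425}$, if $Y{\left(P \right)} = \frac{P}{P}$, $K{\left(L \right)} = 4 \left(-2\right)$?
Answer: $- \frac{633673}{1636213} \approx -0.38728$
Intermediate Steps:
$K{\left(L \right)} = -8$
$Y{\left(P \right)} = 1$
$\frac{-1310690 + \left(-63\right) 86 K{\left(-12 \right)}}{Y{\left(385 \right)} + 3272425} = \frac{-1310690 + \left(-63\right) 86 \left(-8\right)}{1 + 3272425} = \frac{-1310690 - -43344}{3272426} = \left(-1310690 + 43344\right) \frac{1}{3272426} = \left(-1267346\right) \frac{1}{3272426} = - \frac{633673}{1636213}$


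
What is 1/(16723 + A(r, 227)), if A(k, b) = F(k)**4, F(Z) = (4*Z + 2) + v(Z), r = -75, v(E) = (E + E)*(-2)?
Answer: 1/16739 ≈ 5.9741e-5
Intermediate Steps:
v(E) = -4*E (v(E) = (2*E)*(-2) = -4*E)
F(Z) = 2 (F(Z) = (4*Z + 2) - 4*Z = (2 + 4*Z) - 4*Z = 2)
A(k, b) = 16 (A(k, b) = 2**4 = 16)
1/(16723 + A(r, 227)) = 1/(16723 + 16) = 1/16739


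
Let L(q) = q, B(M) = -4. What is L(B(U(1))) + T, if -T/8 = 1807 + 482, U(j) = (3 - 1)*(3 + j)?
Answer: -18316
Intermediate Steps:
U(j) = 6 + 2*j (U(j) = 2*(3 + j) = 6 + 2*j)
T = -18312 (T = -8*(1807 + 482) = -8*2289 = -18312)
L(B(U(1))) + T = -4 - 18312 = -18316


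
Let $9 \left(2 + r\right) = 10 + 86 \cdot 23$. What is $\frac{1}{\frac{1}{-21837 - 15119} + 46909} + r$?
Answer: $\frac{3415131268514}{15602121027} \approx 218.89$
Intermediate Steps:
$r = \frac{1970}{9}$ ($r = -2 + \frac{10 + 86 \cdot 23}{9} = -2 + \frac{10 + 1978}{9} = -2 + \frac{1}{9} \cdot 1988 = -2 + \frac{1988}{9} = \frac{1970}{9} \approx 218.89$)
$\frac{1}{\frac{1}{-21837 - 15119} + 46909} + r = \frac{1}{\frac{1}{-21837 - 15119} + 46909} + \frac{1970}{9} = \frac{1}{\frac{1}{-36956} + 46909} + \frac{1970}{9} = \frac{1}{- \frac{1}{36956} + 46909} + \frac{1970}{9} = \frac{1}{\frac{1733569003}{36956}} + \frac{1970}{9} = \frac{36956}{1733569003} + \frac{1970}{9} = \frac{3415131268514}{15602121027}$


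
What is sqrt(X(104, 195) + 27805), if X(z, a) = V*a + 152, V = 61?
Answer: 18*sqrt(123) ≈ 199.63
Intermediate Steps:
X(z, a) = 152 + 61*a (X(z, a) = 61*a + 152 = 152 + 61*a)
sqrt(X(104, 195) + 27805) = sqrt((152 + 61*195) + 27805) = sqrt((152 + 11895) + 27805) = sqrt(12047 + 27805) = sqrt(39852) = 18*sqrt(123)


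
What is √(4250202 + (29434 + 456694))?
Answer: √4736330 ≈ 2176.3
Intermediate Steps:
√(4250202 + (29434 + 456694)) = √(4250202 + 486128) = √4736330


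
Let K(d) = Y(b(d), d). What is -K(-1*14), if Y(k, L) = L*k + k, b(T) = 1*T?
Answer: -182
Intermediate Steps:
b(T) = T
Y(k, L) = k + L*k
K(d) = d*(1 + d)
-K(-1*14) = -(-1*14)*(1 - 1*14) = -(-14)*(1 - 14) = -(-14)*(-13) = -1*182 = -182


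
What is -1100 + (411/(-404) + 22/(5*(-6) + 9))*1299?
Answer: -10696527/2828 ≈ -3782.4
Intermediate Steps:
-1100 + (411/(-404) + 22/(5*(-6) + 9))*1299 = -1100 + (411*(-1/404) + 22/(-30 + 9))*1299 = -1100 + (-411/404 + 22/(-21))*1299 = -1100 + (-411/404 + 22*(-1/21))*1299 = -1100 + (-411/404 - 22/21)*1299 = -1100 - 17519/8484*1299 = -1100 - 7585727/2828 = -10696527/2828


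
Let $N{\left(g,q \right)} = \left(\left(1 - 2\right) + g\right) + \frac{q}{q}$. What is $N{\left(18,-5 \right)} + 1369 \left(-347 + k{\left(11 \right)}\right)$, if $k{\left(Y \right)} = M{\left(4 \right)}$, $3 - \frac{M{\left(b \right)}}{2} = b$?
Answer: $-477763$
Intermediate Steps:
$M{\left(b \right)} = 6 - 2 b$
$k{\left(Y \right)} = -2$ ($k{\left(Y \right)} = 6 - 8 = -2$)
$N{\left(g,q \right)} = g$ ($N{\left(g,q \right)} = \left(\left(1 - 2\right) + g\right) + 1 = \left(-1 + g\right) + 1 = g$)
$N{\left(18,-5 \right)} + 1369 \left(-347 + k{\left(11 \right)}\right) = 18 + 1369 \left(-347 - 2\right) = 18 + 1369 \left(-349\right) = 18 - 477781 = -477763$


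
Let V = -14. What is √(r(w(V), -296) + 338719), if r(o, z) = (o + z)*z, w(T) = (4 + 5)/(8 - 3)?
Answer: √10645055/5 ≈ 652.54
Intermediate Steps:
w(T) = 9/5
r(o, z) = z*(o + z)
√(r(w(V), -296) + 338719) = √(-296*(9/5 - 296) + 338719) = √(-296*(-1471/5) + 338719) = √(435416/5 + 338719) = √(2129011/5) = √10645055/5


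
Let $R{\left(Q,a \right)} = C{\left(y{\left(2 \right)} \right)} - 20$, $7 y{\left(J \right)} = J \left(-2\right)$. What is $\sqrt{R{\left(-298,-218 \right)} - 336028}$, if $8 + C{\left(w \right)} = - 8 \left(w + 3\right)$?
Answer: $\frac{372 i \sqrt{119}}{7} \approx 579.72 i$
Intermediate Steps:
$y{\left(J \right)} = - \frac{2 J}{7}$ ($y{\left(J \right)} = \frac{J \left(-2\right)}{7} = \frac{\left(-2\right) J}{7} = - \frac{2 J}{7}$)
$C{\left(w \right)} = -32 - 8 w$ ($C{\left(w \right)} = -8 - 8 \left(w + 3\right) = -8 - 8 \left(3 + w\right) = -8 - \left(24 + 8 w\right) = -32 - 8 w$)
$R{\left(Q,a \right)} = - \frac{332}{7}$ ($R{\left(Q,a \right)} = \left(-32 - 8 \left(\left(- \frac{2}{7}\right) 2\right)\right) - 20 = \left(-32 - - \frac{32}{7}\right) - 20 = \left(-32 + \frac{32}{7}\right) - 20 = - \frac{192}{7} - 20 = - \frac{332}{7}$)
$\sqrt{R{\left(-298,-218 \right)} - 336028} = \sqrt{- \frac{332}{7} - 336028} = \sqrt{- \frac{2352528}{7}} = \frac{372 i \sqrt{119}}{7}$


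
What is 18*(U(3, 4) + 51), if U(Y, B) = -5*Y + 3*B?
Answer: 864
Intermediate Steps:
18*(U(3, 4) + 51) = 18*((-5*3 + 3*4) + 51) = 18*((-15 + 12) + 51) = 18*(-3 + 51) = 18*48 = 864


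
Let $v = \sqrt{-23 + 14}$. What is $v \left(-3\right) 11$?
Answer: $- 99 i \approx - 99.0 i$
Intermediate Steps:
$v = 3 i$ ($v = \sqrt{-9} = 3 i \approx 3.0 i$)
$v \left(-3\right) 11 = 3 i \left(-3\right) 11 = - 9 i 11 = - 99 i$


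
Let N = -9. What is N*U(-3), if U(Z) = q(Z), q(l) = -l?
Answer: -27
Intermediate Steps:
U(Z) = -Z
N*U(-3) = -(-9)*(-3) = -9*3 = -27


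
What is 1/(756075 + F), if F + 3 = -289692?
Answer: 1/466380 ≈ 2.1442e-6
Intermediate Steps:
F = -289695 (F = -3 - 289692 = -289695)
1/(756075 + F) = 1/(756075 - 289695) = 1/466380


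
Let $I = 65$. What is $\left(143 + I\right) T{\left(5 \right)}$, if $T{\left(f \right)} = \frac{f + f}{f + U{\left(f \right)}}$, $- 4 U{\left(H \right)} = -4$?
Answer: $\frac{1040}{3} \approx 346.67$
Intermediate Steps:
$U{\left(H \right)} = 1$ ($U{\left(H \right)} = \left(- \frac{1}{4}\right) \left(-4\right) = 1$)
$T{\left(f \right)} = \frac{2 f}{1 + f}$ ($T{\left(f \right)} = \frac{f + f}{f + 1} = \frac{2 f}{1 + f}$)
$\left(143 + I\right) T{\left(5 \right)} = \left(143 + 65\right) 2 \cdot 5 \frac{1}{1 + 5} = 208 \cdot 2 \cdot 5 \cdot \frac{1}{6} = 208 \cdot \frac{5}{3} = \frac{1040}{3}$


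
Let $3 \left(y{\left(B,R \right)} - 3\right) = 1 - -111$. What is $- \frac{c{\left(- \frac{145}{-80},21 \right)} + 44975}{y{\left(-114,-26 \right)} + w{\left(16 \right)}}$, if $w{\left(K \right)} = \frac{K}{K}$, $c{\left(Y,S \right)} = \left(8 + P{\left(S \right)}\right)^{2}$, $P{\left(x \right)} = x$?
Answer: $- \frac{34362}{31} \approx -1108.5$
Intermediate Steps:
$y{\left(B,R \right)} = \frac{121}{3}$ ($y{\left(B,R \right)} = 3 + \frac{1 - -111}{3} = 3 + \frac{1 + 111}{3} = 3 + \frac{1}{3} \cdot 112 = 3 + \frac{112}{3} = \frac{121}{3}$)
$c{\left(Y,S \right)} = \left(8 + S\right)^{2}$
$w{\left(K \right)} = 1$
$- \frac{c{\left(- \frac{145}{-80},21 \right)} + 44975}{y{\left(-114,-26 \right)} + w{\left(16 \right)}} = - \frac{\left(8 + 21\right)^{2} + 44975}{\frac{121}{3} + 1} = - \frac{29^{2} + 44975}{\frac{124}{3}} = - \frac{\left(841 + 44975\right) 3}{124} = - \frac{45816 \cdot 3}{124} = \left(-1\right) \frac{34362}{31} = - \frac{34362}{31}$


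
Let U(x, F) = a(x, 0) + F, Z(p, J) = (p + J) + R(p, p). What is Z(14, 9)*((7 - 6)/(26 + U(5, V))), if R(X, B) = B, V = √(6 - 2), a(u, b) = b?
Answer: 37/28 ≈ 1.3214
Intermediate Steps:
V = 2 (V = √4 = 2)
Z(p, J) = J + 2*p (Z(p, J) = (p + J) + p = (J + p) + p = J + 2*p)
U(x, F) = F (U(x, F) = 0 + F = F)
Z(14, 9)*((7 - 6)/(26 + U(5, V))) = (9 + 2*14)*((7 - 6)/(26 + 2)) = (9 + 28)*(1/28) = 37*(1*(1/28)) = 37*(1/28) = 37/28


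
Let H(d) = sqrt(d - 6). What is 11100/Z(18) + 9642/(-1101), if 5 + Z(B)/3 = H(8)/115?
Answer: -90853759822/121338641 - 425500*sqrt(2)/330623 ≈ -750.58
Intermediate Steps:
H(d) = sqrt(-6 + d)
Z(B) = -15 + 3*sqrt(2)/115 (Z(B) = -15 + 3*(sqrt(-6 + 8)/115) = -15 + 3*(sqrt(2)*(1/115)) = -15 + 3*(sqrt(2)/115) = -15 + 3*sqrt(2)/115)
11100/Z(18) + 9642/(-1101) = 11100/(-15 + 3*sqrt(2)/115) + 9642/(-1101) = 11100/(-15 + 3*sqrt(2)/115) + 9642*(-1/1101) = 11100/(-15 + 3*sqrt(2)/115) - 3214/367 = -3214/367 + 11100/(-15 + 3*sqrt(2)/115)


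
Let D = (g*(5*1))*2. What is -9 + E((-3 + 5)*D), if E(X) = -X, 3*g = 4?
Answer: -107/3 ≈ -35.667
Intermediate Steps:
g = 4/3 (g = (⅓)*4 = 4/3 ≈ 1.3333)
D = 40/3 (D = (4*(5*1)/3)*2 = ((4/3)*5)*2 = (20/3)*2 = 40/3 ≈ 13.333)
-9 + E((-3 + 5)*D) = -9 - (-3 + 5)*40/3 = -9 - 2*40/3 = -9 - 1*80/3 = -9 - 80/3 = -107/3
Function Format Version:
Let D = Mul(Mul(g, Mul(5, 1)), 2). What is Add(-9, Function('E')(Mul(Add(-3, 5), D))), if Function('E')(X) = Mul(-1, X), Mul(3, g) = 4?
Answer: Rational(-107, 3) ≈ -35.667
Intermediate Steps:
g = Rational(4, 3) (g = Mul(Rational(1, 3), 4) = Rational(4, 3) ≈ 1.3333)
D = Rational(40, 3) (D = Mul(Mul(Rational(4, 3), Mul(5, 1)), 2) = Mul(Mul(Rational(4, 3), 5), 2) = Mul(Rational(20, 3), 2) = Rational(40, 3) ≈ 13.333)
Add(-9, Function('E')(Mul(Add(-3, 5), D))) = Add(-9, Mul(-1, Mul(Add(-3, 5), Rational(40, 3)))) = Add(-9, Mul(-1, Mul(2, Rational(40, 3)))) = Add(-9, Mul(-1, Rational(80, 3))) = Add(-9, Rational(-80, 3)) = Rational(-107, 3)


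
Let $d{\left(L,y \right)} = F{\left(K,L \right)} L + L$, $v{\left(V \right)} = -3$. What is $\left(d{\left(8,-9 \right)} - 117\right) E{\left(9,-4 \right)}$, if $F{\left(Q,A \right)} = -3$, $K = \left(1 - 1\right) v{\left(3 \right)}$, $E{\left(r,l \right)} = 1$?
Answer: $-133$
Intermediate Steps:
$K = 0$ ($K = \left(1 - 1\right) \left(-3\right) = 0 \left(-3\right) = 0$)
$d{\left(L,y \right)} = - 2 L$ ($d{\left(L,y \right)} = - 3 L + L = - 2 L$)
$\left(d{\left(8,-9 \right)} - 117\right) E{\left(9,-4 \right)} = \left(\left(-2\right) 8 - 117\right) 1 = \left(-16 - 117\right) 1 = \left(-133\right) 1 = -133$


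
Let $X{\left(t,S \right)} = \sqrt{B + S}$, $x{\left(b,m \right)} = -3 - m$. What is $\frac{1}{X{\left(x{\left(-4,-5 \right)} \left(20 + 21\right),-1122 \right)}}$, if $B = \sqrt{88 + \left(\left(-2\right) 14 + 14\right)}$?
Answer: $- \frac{i}{\sqrt{1122 - \sqrt{74}}} \approx - 0.029969 i$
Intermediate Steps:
$B = \sqrt{74}$ ($B = \sqrt{88 + \left(-28 + 14\right)} = \sqrt{88 - 14} = \sqrt{74} \approx 8.6023$)
$X{\left(t,S \right)} = \sqrt{S + \sqrt{74}}$ ($X{\left(t,S \right)} = \sqrt{\sqrt{74} + S} = \sqrt{S + \sqrt{74}}$)
$\frac{1}{X{\left(x{\left(-4,-5 \right)} \left(20 + 21\right),-1122 \right)}} = \frac{1}{\sqrt{-1122 + \sqrt{74}}}$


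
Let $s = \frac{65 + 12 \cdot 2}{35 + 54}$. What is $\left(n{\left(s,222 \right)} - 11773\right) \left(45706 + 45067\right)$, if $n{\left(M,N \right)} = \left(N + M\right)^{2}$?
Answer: $3445379988$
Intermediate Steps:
$s = 1$ ($s = \frac{65 + 24}{89} = 89 \cdot \frac{1}{89} = 1$)
$n{\left(M,N \right)} = \left(M + N\right)^{2}$
$\left(n{\left(s,222 \right)} - 11773\right) \left(45706 + 45067\right) = \left(\left(1 + 222\right)^{2} - 11773\right) \left(45706 + 45067\right) = \left(223^{2} - 11773\right) 90773 = \left(49729 - 11773\right) 90773 = 37956 \cdot 90773 = 3445379988$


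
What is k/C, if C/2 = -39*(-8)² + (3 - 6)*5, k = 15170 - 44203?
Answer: 29033/5022 ≈ 5.7812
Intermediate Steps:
k = -29033
C = -5022 (C = 2*(-39*(-8)² + (3 - 6)*5) = 2*(-39*64 - 3*5) = 2*(-2496 - 15) = 2*(-2511) = -5022)
k/C = -29033/(-5022) = -29033*(-1/5022) = 29033/5022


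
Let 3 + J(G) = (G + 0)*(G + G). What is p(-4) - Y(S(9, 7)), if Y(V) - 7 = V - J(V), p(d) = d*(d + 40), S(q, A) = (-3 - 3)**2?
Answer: 2402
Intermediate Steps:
S(q, A) = 36 (S(q, A) = (-6)**2 = 36)
p(d) = d*(40 + d)
J(G) = -3 + 2*G**2 (J(G) = -3 + (G + 0)*(G + G) = -3 + G*(2*G) = -3 + 2*G**2)
Y(V) = 10 + V - 2*V**2 (Y(V) = 7 + (V - (-3 + 2*V**2)) = 7 + (V + (3 - 2*V**2)) = 7 + (3 + V - 2*V**2) = 10 + V - 2*V**2)
p(-4) - Y(S(9, 7)) = -4*(40 - 4) - (10 + 36 - 2*36**2) = -4*36 - (10 + 36 - 2*1296) = -144 - (10 + 36 - 2592) = -144 - 1*(-2546) = -144 + 2546 = 2402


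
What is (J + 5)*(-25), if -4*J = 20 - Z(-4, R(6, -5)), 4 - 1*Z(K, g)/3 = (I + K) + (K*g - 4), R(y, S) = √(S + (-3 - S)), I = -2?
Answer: -525/2 - 75*I*√3 ≈ -262.5 - 129.9*I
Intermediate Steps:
R(y, S) = I*√3 (R(y, S) = √(-3) = I*√3)
Z(K, g) = 30 - 3*K - 3*K*g (Z(K, g) = 12 - 3*((-2 + K) + (K*g - 4)) = 12 - 3*((-2 + K) + (-4 + K*g)) = 12 - 3*(-6 + K + K*g) = 12 + (18 - 3*K - 3*K*g) = 30 - 3*K - 3*K*g)
J = 11/2 + 3*I*√3 (J = -(20 - (30 - 3*(-4) - 3*(-4)*I*√3))/4 = -(20 - (30 + 12 + 12*I*√3))/4 = -(20 - (42 + 12*I*√3))/4 = -(20 + (-42 - 12*I*√3))/4 = -(-22 - 12*I*√3)/4 = 11/2 + 3*I*√3 ≈ 5.5 + 5.1962*I)
(J + 5)*(-25) = ((11/2 + 3*I*√3) + 5)*(-25) = (21/2 + 3*I*√3)*(-25) = -525/2 - 75*I*√3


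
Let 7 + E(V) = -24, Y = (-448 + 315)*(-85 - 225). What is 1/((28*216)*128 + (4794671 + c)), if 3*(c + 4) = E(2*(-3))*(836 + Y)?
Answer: 1/5134129 ≈ 1.9478e-7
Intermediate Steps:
Y = 41230 (Y = -133*(-310) = 41230)
E(V) = -31 (E(V) = -7 - 24 = -31)
c = -434686 (c = -4 + (-31*(836 + 41230))/3 = -4 + (-31*42066)/3 = -4 + (1/3)*(-1304046) = -4 - 434682 = -434686)
1/((28*216)*128 + (4794671 + c)) = 1/((28*216)*128 + (4794671 - 434686)) = 1/(6048*128 + 4359985) = 1/(774144 + 4359985) = 1/5134129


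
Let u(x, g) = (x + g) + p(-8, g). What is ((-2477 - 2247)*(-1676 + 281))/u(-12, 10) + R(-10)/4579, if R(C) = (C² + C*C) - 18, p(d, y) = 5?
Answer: 10058506322/4579 ≈ 2.1967e+6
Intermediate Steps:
R(C) = -18 + 2*C² (R(C) = (C² + C²) - 18 = 2*C² - 18 = -18 + 2*C²)
u(x, g) = 5 + g + x (u(x, g) = (x + g) + 5 = (g + x) + 5 = 5 + g + x)
((-2477 - 2247)*(-1676 + 281))/u(-12, 10) + R(-10)/4579 = ((-2477 - 2247)*(-1676 + 281))/(5 + 10 - 12) + (-18 + 2*(-10)²)/4579 = -4724*(-1395)/3 + (-18 + 2*100)*(1/4579) = 6589980*(⅓) + (-18 + 200)*(1/4579) = 2196660 + 182*(1/4579) = 2196660 + 182/4579 = 10058506322/4579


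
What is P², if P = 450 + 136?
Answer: 343396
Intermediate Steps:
P = 586
P² = 586² = 343396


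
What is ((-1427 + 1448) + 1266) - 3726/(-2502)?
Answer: 179100/139 ≈ 1288.5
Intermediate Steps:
((-1427 + 1448) + 1266) - 3726/(-2502) = (21 + 1266) - 3726*(-1/2502) = 1287 + 207/139 = 179100/139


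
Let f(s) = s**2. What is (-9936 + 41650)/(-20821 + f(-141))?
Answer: -15857/470 ≈ -33.738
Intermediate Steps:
(-9936 + 41650)/(-20821 + f(-141)) = (-9936 + 41650)/(-20821 + (-141)**2) = 31714/(-20821 + 19881) = 31714/(-940) = 31714*(-1/940) = -15857/470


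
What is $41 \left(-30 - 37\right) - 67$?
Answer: $-2814$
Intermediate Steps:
$41 \left(-30 - 37\right) - 67 = 41 \left(-67\right) - 67 = -2747 - 67 = -2814$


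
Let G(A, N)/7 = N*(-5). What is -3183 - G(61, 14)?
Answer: -2693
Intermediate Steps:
G(A, N) = -35*N (G(A, N) = 7*(N*(-5)) = 7*(-5*N) = -35*N)
-3183 - G(61, 14) = -3183 - (-35)*14 = -3183 - 1*(-490) = -3183 + 490 = -2693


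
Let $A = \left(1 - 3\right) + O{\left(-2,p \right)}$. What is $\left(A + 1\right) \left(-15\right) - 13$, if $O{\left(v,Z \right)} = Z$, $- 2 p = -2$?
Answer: $-13$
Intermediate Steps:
$p = 1$ ($p = \left(- \frac{1}{2}\right) \left(-2\right) = 1$)
$A = -1$ ($A = \left(1 - 3\right) + 1 = -2 + 1 = -1$)
$\left(A + 1\right) \left(-15\right) - 13 = \left(-1 + 1\right) \left(-15\right) - 13 = 0 \left(-15\right) - 13 = 0 - 13 = -13$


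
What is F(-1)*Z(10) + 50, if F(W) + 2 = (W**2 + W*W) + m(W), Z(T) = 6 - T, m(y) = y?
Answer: 54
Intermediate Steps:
F(W) = -2 + W + 2*W**2 (F(W) = -2 + ((W**2 + W*W) + W) = -2 + ((W**2 + W**2) + W) = -2 + (2*W**2 + W) = -2 + (W + 2*W**2) = -2 + W + 2*W**2)
F(-1)*Z(10) + 50 = (-2 - 1 + 2*(-1)**2)*(6 - 1*10) + 50 = (-2 - 1 + 2*1)*(6 - 10) + 50 = (-2 - 1 + 2)*(-4) + 50 = -1*(-4) + 50 = 4 + 50 = 54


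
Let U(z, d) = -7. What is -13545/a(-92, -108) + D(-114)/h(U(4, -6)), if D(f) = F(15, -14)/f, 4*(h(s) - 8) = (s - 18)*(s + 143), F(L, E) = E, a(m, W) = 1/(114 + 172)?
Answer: -185922516787/47994 ≈ -3.8739e+6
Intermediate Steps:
a(m, W) = 1/286
h(s) = 8 + (-18 + s)*(143 + s)/4 (h(s) = 8 + ((s - 18)*(s + 143))/4 = 8 + ((-18 + s)*(143 + s))/4 = 8 + (-18 + s)*(143 + s)/4)
D(f) = -14/f
-13545/a(-92, -108) + D(-114)/h(U(4, -6)) = -13545/1/286 + (-14/(-114))/(-1271/2 + (¼)*(-7)² + (125/4)*(-7)) = -13545*286 + (-14*(-1/114))/(-1271/2 + (¼)*49 - 875/4) = -3873870 + 7/(57*(-1271/2 + 49/4 - 875/4)) = -3873870 + (7/57)/(-842) = -3873870 + (7/57)*(-1/842) = -3873870 - 7/47994 = -185922516787/47994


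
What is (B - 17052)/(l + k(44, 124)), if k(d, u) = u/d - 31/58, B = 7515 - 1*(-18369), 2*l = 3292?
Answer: 1878272/350535 ≈ 5.3583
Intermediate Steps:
l = 1646 (l = (½)*3292 = 1646)
B = 25884 (B = 7515 + 18369 = 25884)
k(d, u) = -31/58 + u/d (k(d, u) = u/d - 31*1/58 = u/d - 31/58 = -31/58 + u/d)
(B - 17052)/(l + k(44, 124)) = (25884 - 17052)/(1646 + (-31/58 + 124/44)) = 8832/(1646 + (-31/58 + 124*(1/44))) = 8832/(1646 + (-31/58 + 31/11)) = 8832/(1646 + 1457/638) = 8832/(1051605/638) = 8832*(638/1051605) = 1878272/350535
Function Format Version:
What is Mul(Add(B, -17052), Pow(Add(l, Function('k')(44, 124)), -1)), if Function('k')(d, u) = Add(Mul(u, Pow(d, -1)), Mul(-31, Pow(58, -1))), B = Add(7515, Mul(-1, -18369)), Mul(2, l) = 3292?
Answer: Rational(1878272, 350535) ≈ 5.3583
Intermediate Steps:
l = 1646 (l = Mul(Rational(1, 2), 3292) = 1646)
B = 25884 (B = Add(7515, 18369) = 25884)
Function('k')(d, u) = Add(Rational(-31, 58), Mul(u, Pow(d, -1))) (Function('k')(d, u) = Add(Mul(u, Pow(d, -1)), Mul(-31, Rational(1, 58))) = Add(Mul(u, Pow(d, -1)), Rational(-31, 58)) = Add(Rational(-31, 58), Mul(u, Pow(d, -1))))
Mul(Add(B, -17052), Pow(Add(l, Function('k')(44, 124)), -1)) = Mul(Add(25884, -17052), Pow(Add(1646, Add(Rational(-31, 58), Mul(124, Pow(44, -1)))), -1)) = Mul(8832, Pow(Add(1646, Add(Rational(-31, 58), Mul(124, Rational(1, 44)))), -1)) = Mul(8832, Pow(Add(1646, Add(Rational(-31, 58), Rational(31, 11))), -1)) = Mul(8832, Pow(Add(1646, Rational(1457, 638)), -1)) = Mul(8832, Pow(Rational(1051605, 638), -1)) = Mul(8832, Rational(638, 1051605)) = Rational(1878272, 350535)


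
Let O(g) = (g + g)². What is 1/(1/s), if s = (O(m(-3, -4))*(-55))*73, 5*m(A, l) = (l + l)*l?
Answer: -3289088/5 ≈ -6.5782e+5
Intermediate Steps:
m(A, l) = 2*l²/5 (m(A, l) = ((l + l)*l)/5 = ((2*l)*l)/5 = (2*l²)/5 = 2*l²/5)
O(g) = 4*g² (O(g) = (2*g)² = 4*g²)
s = -3289088/5 (s = ((4*((⅖)*(-4)²)²)*(-55))*73 = ((4*((⅖)*16)²)*(-55))*73 = ((4*(32/5)²)*(-55))*73 = ((4*(1024/25))*(-55))*73 = ((4096/25)*(-55))*73 = -45056/5*73 = -3289088/5 ≈ -6.5782e+5)
1/(1/s) = 1/(1/(-3289088/5)) = 1/(-5/3289088) = -3289088/5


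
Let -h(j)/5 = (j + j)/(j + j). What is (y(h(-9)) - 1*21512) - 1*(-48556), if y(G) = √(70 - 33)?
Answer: 27044 + √37 ≈ 27050.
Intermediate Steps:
h(j) = -5 (h(j) = -5*(j + j)/(j + j) = -5*2*j/(2*j) = -5*2*j*1/(2*j) = -5*1 = -5)
y(G) = √37
(y(h(-9)) - 1*21512) - 1*(-48556) = (√37 - 1*21512) - 1*(-48556) = (√37 - 21512) + 48556 = (-21512 + √37) + 48556 = 27044 + √37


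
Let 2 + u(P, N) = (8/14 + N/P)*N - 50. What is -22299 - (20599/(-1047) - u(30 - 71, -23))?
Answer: -6718144051/300489 ≈ -22357.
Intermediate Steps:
u(P, N) = -52 + N*(4/7 + N/P) (u(P, N) = -2 + ((8/14 + N/P)*N - 50) = -2 + ((8*(1/14) + N/P)*N - 50) = -2 + ((4/7 + N/P)*N - 50) = -2 + (N*(4/7 + N/P) - 50) = -2 + (-50 + N*(4/7 + N/P)) = -52 + N*(4/7 + N/P))
-22299 - (20599/(-1047) - u(30 - 71, -23)) = -22299 - (20599/(-1047) - (-52 + (4/7)*(-23) + (-23)²/(30 - 71))) = -22299 - (20599*(-1/1047) - (-52 - 92/7 + 529/(-41))) = -22299 - (-20599/1047 - (-52 - 92/7 + 529*(-1/41))) = -22299 - (-20599/1047 - (-52 - 92/7 - 529/41)) = -22299 - (-20599/1047 - 1*(-22399/287)) = -22299 - (-20599/1047 + 22399/287) = -22299 - 1*17539840/300489 = -22299 - 17539840/300489 = -6718144051/300489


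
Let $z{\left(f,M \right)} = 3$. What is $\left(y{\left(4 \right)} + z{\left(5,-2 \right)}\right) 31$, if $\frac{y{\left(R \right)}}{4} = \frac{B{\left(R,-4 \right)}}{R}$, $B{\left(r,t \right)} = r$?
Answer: $217$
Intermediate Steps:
$y{\left(R \right)} = 4$ ($y{\left(R \right)} = 4 \frac{R}{R} = 4 \cdot 1 = 4$)
$\left(y{\left(4 \right)} + z{\left(5,-2 \right)}\right) 31 = \left(4 + 3\right) 31 = 7 \cdot 31 = 217$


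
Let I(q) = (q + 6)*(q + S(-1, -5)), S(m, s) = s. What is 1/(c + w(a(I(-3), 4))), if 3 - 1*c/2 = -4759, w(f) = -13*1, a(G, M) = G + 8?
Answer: 1/9511 ≈ 0.00010514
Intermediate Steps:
I(q) = (-5 + q)*(6 + q) (I(q) = (q + 6)*(q - 5) = (6 + q)*(-5 + q) = (-5 + q)*(6 + q))
a(G, M) = 8 + G
w(f) = -13
c = 9524 (c = 6 - 2*(-4759) = 6 + 9518 = 9524)
1/(c + w(a(I(-3), 4))) = 1/(9524 - 13) = 1/9511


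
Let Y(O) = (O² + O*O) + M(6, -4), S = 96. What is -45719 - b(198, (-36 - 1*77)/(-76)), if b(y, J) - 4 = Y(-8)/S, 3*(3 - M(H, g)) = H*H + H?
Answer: -1463175/32 ≈ -45724.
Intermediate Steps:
M(H, g) = 3 - H/3 - H²/3 (M(H, g) = 3 - (H*H + H)/3 = 3 - (H² + H)/3 = 3 - (H + H²)/3 = 3 + (-H/3 - H²/3) = 3 - H/3 - H²/3)
Y(O) = -11 + 2*O² (Y(O) = (O² + O*O) + (3 - ⅓*6 - ⅓*6²) = (O² + O²) + (3 - 2 - ⅓*36) = 2*O² + (3 - 2 - 12) = 2*O² - 11 = -11 + 2*O²)
b(y, J) = 167/32 (b(y, J) = 4 + (-11 + 2*(-8)²)/96 = 4 + (-11 + 2*64)*(1/96) = 4 + (-11 + 128)*(1/96) = 4 + 117*(1/96) = 4 + 39/32 = 167/32)
-45719 - b(198, (-36 - 1*77)/(-76)) = -45719 - 1*167/32 = -45719 - 167/32 = -1463175/32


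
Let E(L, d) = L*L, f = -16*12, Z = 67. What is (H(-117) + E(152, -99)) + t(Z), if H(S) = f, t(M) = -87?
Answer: 22825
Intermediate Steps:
f = -192
E(L, d) = L²
H(S) = -192
(H(-117) + E(152, -99)) + t(Z) = (-192 + 152²) - 87 = (-192 + 23104) - 87 = 22912 - 87 = 22825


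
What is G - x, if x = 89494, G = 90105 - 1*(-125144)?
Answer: 125755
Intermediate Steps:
G = 215249 (G = 90105 + 125144 = 215249)
G - x = 215249 - 1*89494 = 215249 - 89494 = 125755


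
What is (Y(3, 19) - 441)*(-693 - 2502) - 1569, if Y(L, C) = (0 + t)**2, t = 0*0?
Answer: 1407426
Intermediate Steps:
t = 0
Y(L, C) = 0 (Y(L, C) = (0 + 0)**2 = 0**2 = 0)
(Y(3, 19) - 441)*(-693 - 2502) - 1569 = (0 - 441)*(-693 - 2502) - 1569 = -441*(-3195) - 1569 = 1408995 - 1569 = 1407426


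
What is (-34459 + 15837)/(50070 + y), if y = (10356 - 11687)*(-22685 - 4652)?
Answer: -18622/36435617 ≈ -0.00051109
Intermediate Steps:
y = 36385547 (y = -1331*(-27337) = 36385547)
(-34459 + 15837)/(50070 + y) = (-34459 + 15837)/(50070 + 36385547) = -18622/36435617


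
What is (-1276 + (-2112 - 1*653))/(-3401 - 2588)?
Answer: 4041/5989 ≈ 0.67474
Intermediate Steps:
(-1276 + (-2112 - 1*653))/(-3401 - 2588) = (-1276 + (-2112 - 653))/(-5989) = (-1276 - 2765)*(-1/5989) = -4041*(-1/5989) = 4041/5989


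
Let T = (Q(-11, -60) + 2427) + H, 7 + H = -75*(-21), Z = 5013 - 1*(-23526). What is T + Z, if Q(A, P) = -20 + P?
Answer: 32454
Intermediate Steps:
Z = 28539 (Z = 5013 + 23526 = 28539)
H = 1568 (H = -7 - 75*(-21) = -7 + 1575 = 1568)
T = 3915 (T = ((-20 - 60) + 2427) + 1568 = (-80 + 2427) + 1568 = 2347 + 1568 = 3915)
T + Z = 3915 + 28539 = 32454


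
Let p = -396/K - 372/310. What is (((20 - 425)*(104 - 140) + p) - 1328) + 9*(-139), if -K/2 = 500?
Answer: 3000049/250 ≈ 12000.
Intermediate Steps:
K = -1000 (K = -2*500 = -1000)
p = -201/250 (p = -396/(-1000) - 372/310 = -396*(-1/1000) - 372*1/310 = 99/250 - 6/5 = -201/250 ≈ -0.80400)
(((20 - 425)*(104 - 140) + p) - 1328) + 9*(-139) = (((20 - 425)*(104 - 140) - 201/250) - 1328) + 9*(-139) = ((-405*(-36) - 201/250) - 1328) - 1251 = ((14580 - 201/250) - 1328) - 1251 = (3644799/250 - 1328) - 1251 = 3312799/250 - 1251 = 3000049/250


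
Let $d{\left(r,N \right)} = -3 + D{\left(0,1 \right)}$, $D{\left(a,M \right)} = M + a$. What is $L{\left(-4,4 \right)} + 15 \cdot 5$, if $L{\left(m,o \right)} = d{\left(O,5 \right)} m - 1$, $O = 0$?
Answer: $82$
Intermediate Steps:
$d{\left(r,N \right)} = -2$ ($d{\left(r,N \right)} = -3 + \left(1 + 0\right) = -3 + 1 = -2$)
$L{\left(m,o \right)} = -1 - 2 m$ ($L{\left(m,o \right)} = - 2 m - 1 = -1 - 2 m$)
$L{\left(-4,4 \right)} + 15 \cdot 5 = \left(-1 - -8\right) + 15 \cdot 5 = \left(-1 + 8\right) + 75 = 7 + 75 = 82$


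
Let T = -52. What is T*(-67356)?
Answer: 3502512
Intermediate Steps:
T*(-67356) = -52*(-67356) = 3502512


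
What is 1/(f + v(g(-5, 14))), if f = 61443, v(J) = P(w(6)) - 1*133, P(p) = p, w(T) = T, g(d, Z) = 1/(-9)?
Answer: 1/61316 ≈ 1.6309e-5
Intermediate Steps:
g(d, Z) = -1/9
v(J) = -127 (v(J) = 6 - 1*133 = 6 - 133 = -127)
1/(f + v(g(-5, 14))) = 1/(61443 - 127) = 1/61316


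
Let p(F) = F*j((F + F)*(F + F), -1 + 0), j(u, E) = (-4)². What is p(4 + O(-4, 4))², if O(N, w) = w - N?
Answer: 36864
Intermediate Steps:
j(u, E) = 16
p(F) = 16*F (p(F) = F*16 = 16*F)
p(4 + O(-4, 4))² = (16*(4 + (4 - 1*(-4))))² = (16*(4 + (4 + 4)))² = (16*(4 + 8))² = (16*12)² = 192² = 36864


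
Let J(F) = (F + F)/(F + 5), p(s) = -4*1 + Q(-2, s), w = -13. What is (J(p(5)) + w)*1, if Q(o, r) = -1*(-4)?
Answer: -13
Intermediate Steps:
Q(o, r) = 4
p(s) = 0 (p(s) = -4*1 + 4 = -4 + 4 = 0)
J(F) = 2*F/(5 + F) (J(F) = (2*F)/(5 + F) = 2*F/(5 + F))
(J(p(5)) + w)*1 = (2*0/(5 + 0) - 13)*1 = (2*0/5 - 13)*1 = (2*0*(1/5) - 13)*1 = (0 - 13)*1 = -13*1 = -13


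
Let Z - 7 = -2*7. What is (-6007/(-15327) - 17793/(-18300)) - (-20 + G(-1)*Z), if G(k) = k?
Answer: 1342978237/93494700 ≈ 14.364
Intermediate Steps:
Z = -7 (Z = 7 - 2*7 = 7 - 14 = -7)
(-6007/(-15327) - 17793/(-18300)) - (-20 + G(-1)*Z) = (-6007/(-15327) - 17793/(-18300)) - (-20 - 1*(-7)) = (-6007*(-1/15327) - 17793*(-1/18300)) - (-20 + 7) = (6007/15327 + 5931/6100) - 1*(-13) = 127547137/93494700 + 13 = 1342978237/93494700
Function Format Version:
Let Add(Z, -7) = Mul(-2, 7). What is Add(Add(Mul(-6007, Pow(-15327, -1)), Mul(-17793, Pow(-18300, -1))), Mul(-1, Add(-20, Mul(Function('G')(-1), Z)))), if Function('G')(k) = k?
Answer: Rational(1342978237, 93494700) ≈ 14.364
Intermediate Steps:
Z = -7 (Z = Add(7, Mul(-2, 7)) = Add(7, -14) = -7)
Add(Add(Mul(-6007, Pow(-15327, -1)), Mul(-17793, Pow(-18300, -1))), Mul(-1, Add(-20, Mul(Function('G')(-1), Z)))) = Add(Add(Mul(-6007, Pow(-15327, -1)), Mul(-17793, Pow(-18300, -1))), Mul(-1, Add(-20, Mul(-1, -7)))) = Add(Add(Mul(-6007, Rational(-1, 15327)), Mul(-17793, Rational(-1, 18300))), Mul(-1, Add(-20, 7))) = Add(Add(Rational(6007, 15327), Rational(5931, 6100)), Mul(-1, -13)) = Add(Rational(127547137, 93494700), 13) = Rational(1342978237, 93494700)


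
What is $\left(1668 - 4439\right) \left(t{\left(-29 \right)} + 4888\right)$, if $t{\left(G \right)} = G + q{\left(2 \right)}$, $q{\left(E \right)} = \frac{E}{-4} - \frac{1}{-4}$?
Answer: $- \frac{53854385}{4} \approx -1.3464 \cdot 10^{7}$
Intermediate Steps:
$q{\left(E \right)} = \frac{1}{4} - \frac{E}{4}$ ($q{\left(E \right)} = E \left(- \frac{1}{4}\right) - - \frac{1}{4} = - \frac{E}{4} + \frac{1}{4} = \frac{1}{4} - \frac{E}{4}$)
$t{\left(G \right)} = - \frac{1}{4} + G$ ($t{\left(G \right)} = G + \left(\frac{1}{4} - \frac{1}{2}\right) = G - \frac{1}{4} = - \frac{1}{4} + G$)
$\left(1668 - 4439\right) \left(t{\left(-29 \right)} + 4888\right) = \left(1668 - 4439\right) \left(\left(- \frac{1}{4} - 29\right) + 4888\right) = - 2771 \left(- \frac{117}{4} + 4888\right) = \left(-2771\right) \frac{19435}{4} = - \frac{53854385}{4}$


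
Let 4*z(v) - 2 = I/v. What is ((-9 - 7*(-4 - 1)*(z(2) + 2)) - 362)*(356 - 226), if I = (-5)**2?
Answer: -90545/4 ≈ -22636.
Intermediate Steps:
I = 25
z(v) = 1/2 + 25/(4*v) (z(v) = 1/2 + (25/v)/4 = 1/2 + 25/(4*v))
((-9 - 7*(-4 - 1)*(z(2) + 2)) - 362)*(356 - 226) = ((-9 - 7*(-4 - 1)*((1/4)*(25 + 2*2)/2 + 2)) - 362)*(356 - 226) = ((-9 - (-35)*((1/4)*(1/2)*(25 + 4) + 2)) - 362)*130 = ((-9 - (-35)*((1/4)*(1/2)*29 + 2)) - 362)*130 = ((-9 - (-35)*(29/8 + 2)) - 362)*130 = ((-9 - (-35)*45/8) - 362)*130 = ((-9 - 7*(-225/8)) - 362)*130 = ((-9 + 1575/8) - 362)*130 = (1503/8 - 362)*130 = -1393/8*130 = -90545/4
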